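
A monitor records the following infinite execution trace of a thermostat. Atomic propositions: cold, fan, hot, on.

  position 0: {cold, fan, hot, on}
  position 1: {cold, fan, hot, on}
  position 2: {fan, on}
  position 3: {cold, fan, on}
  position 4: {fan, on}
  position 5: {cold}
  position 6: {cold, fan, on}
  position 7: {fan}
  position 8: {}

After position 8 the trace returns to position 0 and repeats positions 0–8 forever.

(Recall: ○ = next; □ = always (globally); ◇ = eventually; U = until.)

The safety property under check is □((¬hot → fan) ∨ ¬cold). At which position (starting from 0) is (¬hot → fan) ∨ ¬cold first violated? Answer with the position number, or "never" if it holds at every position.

5

Check (¬hot → fan) ∨ ¬cold at each position in order: 0 ✓, 1 ✓, 2 ✓, 3 ✓, 4 ✓.
At position 5 the labels are {cold}, so (¬hot → fan) ∨ ¬cold is false there. This is the first violation.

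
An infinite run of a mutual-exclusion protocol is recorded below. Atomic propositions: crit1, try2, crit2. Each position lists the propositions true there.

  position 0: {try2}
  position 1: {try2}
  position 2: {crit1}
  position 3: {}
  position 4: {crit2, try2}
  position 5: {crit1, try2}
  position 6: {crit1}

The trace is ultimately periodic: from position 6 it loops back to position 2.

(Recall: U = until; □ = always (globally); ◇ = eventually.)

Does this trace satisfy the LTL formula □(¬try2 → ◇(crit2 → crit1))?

¬try2 → ◇(crit2 → crit1) holds at every position 0..6, and those are all positions ever visited, so □(¬try2 → ◇(crit2 → crit1)) holds.
Positions where ¬try2 holds: 2, 3, 6.
Check ◇(crit2 → crit1) at each: 2→ok, 3→ok, 6→ok.

Satisfied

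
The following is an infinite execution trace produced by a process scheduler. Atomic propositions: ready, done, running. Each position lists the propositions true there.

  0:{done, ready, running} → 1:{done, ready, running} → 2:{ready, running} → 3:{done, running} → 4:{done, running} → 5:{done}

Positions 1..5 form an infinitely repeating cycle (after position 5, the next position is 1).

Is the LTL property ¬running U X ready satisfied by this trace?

Walking from position 0: X ready first holds at position 0, and ¬running holds at every earlier position along the way, so ¬running U X ready holds.

Yes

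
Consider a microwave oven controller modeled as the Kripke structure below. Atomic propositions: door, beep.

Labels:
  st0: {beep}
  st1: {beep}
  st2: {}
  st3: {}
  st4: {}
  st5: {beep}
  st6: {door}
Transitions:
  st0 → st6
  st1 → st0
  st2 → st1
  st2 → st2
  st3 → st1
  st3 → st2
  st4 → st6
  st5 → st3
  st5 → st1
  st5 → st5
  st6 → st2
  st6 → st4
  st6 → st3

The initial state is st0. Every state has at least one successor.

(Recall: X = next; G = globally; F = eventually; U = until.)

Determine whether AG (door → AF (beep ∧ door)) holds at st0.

States satisfying door → AF (beep ∧ door): {st0, st1, st2, st3, st4, st5}.
States satisfying AG (door → AF (beep ∧ door)): ∅.
st6 is reachable from st0 and violates door → AF (beep ∧ door), so AG fails at st0.
st0 ∉ Sat(AG (door → AF (beep ∧ door))).

Violated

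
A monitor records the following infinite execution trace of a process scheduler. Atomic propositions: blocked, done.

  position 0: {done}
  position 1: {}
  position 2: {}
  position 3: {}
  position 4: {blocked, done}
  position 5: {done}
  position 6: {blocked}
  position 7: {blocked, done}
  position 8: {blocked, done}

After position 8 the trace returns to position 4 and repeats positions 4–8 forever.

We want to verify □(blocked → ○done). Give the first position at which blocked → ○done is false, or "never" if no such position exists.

never

blocked → ○done holds at every position 0..8, and those are all the positions the trace ever visits, so the invariant □(blocked → ○done) is never violated.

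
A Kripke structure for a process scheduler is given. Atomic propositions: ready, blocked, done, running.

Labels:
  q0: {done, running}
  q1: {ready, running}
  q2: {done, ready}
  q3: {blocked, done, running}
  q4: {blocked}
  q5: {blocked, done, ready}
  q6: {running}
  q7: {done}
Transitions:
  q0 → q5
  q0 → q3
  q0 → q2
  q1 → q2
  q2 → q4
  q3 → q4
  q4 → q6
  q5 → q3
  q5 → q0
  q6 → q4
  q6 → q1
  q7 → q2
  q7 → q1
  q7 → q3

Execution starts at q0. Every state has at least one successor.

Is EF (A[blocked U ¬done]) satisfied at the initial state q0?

States satisfying A[blocked U ¬done]: {q1, q3, q4, q6}.
States satisfying EF (A[blocked U ¬done]): {q0, q1, q2, q3, q4, q5, q6, q7}.
Some path from q0 reaches a state where A[blocked U ¬done] holds.
q0 ∈ Sat(EF (A[blocked U ¬done])).

Satisfied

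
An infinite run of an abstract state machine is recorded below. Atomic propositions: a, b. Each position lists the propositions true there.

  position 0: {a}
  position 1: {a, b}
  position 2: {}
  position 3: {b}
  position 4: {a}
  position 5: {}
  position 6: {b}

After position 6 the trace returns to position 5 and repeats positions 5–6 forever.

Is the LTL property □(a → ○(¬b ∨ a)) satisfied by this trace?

a → ○(¬b ∨ a) holds at every position 0..6, and those are all positions ever visited, so □(a → ○(¬b ∨ a)) holds.
Positions where a holds: 0, 1, 4.
Check ○(¬b ∨ a) at each: 0→ok, 1→ok, 4→ok.

Satisfied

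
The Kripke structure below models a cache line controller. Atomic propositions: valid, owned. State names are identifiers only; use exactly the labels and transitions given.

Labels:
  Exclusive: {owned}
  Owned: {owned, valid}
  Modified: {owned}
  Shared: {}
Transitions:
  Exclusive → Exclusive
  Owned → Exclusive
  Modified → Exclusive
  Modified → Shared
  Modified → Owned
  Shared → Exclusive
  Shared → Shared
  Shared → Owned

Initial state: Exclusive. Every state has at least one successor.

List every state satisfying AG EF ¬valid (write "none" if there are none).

States satisfying EF ¬valid: {Exclusive, Owned, Modified, Shared}.
States satisfying AG EF ¬valid: {Exclusive, Owned, Modified, Shared}.

{Exclusive, Owned, Modified, Shared}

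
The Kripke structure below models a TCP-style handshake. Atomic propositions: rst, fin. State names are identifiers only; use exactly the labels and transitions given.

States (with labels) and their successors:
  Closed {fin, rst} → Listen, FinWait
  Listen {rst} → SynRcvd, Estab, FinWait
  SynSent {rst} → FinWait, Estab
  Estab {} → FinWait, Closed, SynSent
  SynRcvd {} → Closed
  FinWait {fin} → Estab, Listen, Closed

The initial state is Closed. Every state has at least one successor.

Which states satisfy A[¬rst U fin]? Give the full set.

States satisfying ¬rst: {Estab, SynRcvd, FinWait}.
States satisfying fin: {Closed, FinWait}.
States satisfying A[¬rst U fin]: {Closed, SynRcvd, FinWait}.

{Closed, SynRcvd, FinWait}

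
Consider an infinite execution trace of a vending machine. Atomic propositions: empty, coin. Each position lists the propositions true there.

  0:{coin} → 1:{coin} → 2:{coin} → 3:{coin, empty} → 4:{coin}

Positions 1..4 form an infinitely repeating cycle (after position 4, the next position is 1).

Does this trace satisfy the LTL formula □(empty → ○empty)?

Violated

empty → ○empty must hold at every position from 0 onward. It fails at position 3, so □(empty → ○empty) is false.
Positions where empty holds: 3.
Check ○empty at each: 3→fails.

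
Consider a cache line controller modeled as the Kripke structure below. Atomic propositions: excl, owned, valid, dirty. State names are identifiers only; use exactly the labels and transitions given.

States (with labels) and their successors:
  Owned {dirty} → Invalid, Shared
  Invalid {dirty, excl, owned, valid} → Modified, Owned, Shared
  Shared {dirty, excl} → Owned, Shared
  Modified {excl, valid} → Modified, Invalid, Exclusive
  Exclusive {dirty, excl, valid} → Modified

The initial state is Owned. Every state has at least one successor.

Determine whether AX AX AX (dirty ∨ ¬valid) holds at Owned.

States satisfying AX AX (dirty ∨ ¬valid): {Shared}.
States satisfying AX AX AX (dirty ∨ ¬valid): ∅.
Owned ∉ Sat(AX AX AX (dirty ∨ ¬valid)).

No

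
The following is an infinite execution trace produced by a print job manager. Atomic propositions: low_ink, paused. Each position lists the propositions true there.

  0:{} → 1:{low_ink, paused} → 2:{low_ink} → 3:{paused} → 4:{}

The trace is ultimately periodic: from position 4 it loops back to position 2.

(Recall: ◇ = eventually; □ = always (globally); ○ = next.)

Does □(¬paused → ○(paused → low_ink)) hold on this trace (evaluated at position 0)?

No

¬paused → ○(paused → low_ink) must hold at every position from 0 onward. It fails at position 2, so □(¬paused → ○(paused → low_ink)) is false.
Positions where ¬paused holds: 0, 2, 4.
Check ○(paused → low_ink) at each: 0→ok, 2→fails, 4→ok.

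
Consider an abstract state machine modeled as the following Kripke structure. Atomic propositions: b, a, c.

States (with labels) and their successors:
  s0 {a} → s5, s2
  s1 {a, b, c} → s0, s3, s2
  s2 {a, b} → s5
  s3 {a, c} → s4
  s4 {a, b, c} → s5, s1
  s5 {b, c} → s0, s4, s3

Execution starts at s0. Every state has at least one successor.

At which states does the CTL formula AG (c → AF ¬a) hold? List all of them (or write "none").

none

States satisfying c → AF ¬a: {s0, s2, s5}.
States satisfying AG (c → AF ¬a): ∅.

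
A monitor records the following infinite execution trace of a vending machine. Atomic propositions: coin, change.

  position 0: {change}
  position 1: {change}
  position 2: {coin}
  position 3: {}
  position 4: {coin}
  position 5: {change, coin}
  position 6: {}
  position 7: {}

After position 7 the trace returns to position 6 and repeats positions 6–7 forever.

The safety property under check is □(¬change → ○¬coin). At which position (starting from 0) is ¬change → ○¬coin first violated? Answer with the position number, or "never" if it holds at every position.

3

Check ¬change → ○¬coin at each position in order: 0 ✓, 1 ✓, 2 ✓.
At position 3 the labels are {} and the next position 4 has {coin}, so ¬change → ○¬coin is false there. This is the first violation.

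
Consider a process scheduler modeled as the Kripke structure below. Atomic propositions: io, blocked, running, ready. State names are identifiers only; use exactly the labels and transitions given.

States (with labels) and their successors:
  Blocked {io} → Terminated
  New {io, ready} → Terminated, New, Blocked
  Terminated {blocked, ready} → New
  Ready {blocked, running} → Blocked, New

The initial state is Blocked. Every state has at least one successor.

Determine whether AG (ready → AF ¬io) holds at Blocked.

Does not hold

States satisfying ready → AF ¬io: {Blocked, Terminated, Ready}.
States satisfying AG (ready → AF ¬io): ∅.
New is reachable from Blocked and violates ready → AF ¬io, so AG fails at Blocked.
Blocked ∉ Sat(AG (ready → AF ¬io)).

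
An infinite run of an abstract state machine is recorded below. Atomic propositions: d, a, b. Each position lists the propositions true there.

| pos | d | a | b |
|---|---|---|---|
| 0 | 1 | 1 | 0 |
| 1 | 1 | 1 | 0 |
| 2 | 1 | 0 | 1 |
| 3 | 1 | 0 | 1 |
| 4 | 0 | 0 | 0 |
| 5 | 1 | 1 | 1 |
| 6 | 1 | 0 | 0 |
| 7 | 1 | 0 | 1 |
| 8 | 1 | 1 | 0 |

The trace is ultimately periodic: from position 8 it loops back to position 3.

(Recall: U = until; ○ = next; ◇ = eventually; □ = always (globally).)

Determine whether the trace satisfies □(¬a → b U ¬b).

¬a → b U ¬b holds at every position 0..8, and those are all positions ever visited, so □(¬a → b U ¬b) holds.
Positions where ¬a holds: 2, 3, 4, 6, 7.
Check b U ¬b at each: 2→ok, 3→ok, 4→ok, 6→ok, 7→ok.

Satisfied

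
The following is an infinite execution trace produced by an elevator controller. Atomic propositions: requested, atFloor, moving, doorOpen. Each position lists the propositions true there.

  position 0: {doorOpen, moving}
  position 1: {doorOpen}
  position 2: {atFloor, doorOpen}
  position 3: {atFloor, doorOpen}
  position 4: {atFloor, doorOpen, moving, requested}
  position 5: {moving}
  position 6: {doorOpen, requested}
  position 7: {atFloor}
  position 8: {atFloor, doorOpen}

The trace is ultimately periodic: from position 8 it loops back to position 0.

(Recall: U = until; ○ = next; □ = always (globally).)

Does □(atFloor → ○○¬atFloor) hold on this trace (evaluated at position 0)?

atFloor → ○○¬atFloor must hold at every position from 0 onward. It fails at position 2, so □(atFloor → ○○¬atFloor) is false.
Positions where atFloor holds: 2, 3, 4, 7, 8.
Check ○○¬atFloor at each: 2→fails, 3→ok, 4→ok, 7→ok, 8→ok.

Violated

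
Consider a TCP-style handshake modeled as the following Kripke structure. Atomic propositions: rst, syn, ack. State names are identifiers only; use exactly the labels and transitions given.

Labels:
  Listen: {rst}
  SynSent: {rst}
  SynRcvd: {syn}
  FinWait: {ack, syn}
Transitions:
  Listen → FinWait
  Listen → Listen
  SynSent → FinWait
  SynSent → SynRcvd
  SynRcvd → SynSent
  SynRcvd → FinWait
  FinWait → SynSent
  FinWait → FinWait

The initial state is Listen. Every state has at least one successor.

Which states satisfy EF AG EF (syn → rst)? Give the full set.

States satisfying AG EF (syn → rst): {Listen, SynSent, SynRcvd, FinWait}.
States satisfying EF AG EF (syn → rst): {Listen, SynSent, SynRcvd, FinWait}.

{Listen, SynSent, SynRcvd, FinWait}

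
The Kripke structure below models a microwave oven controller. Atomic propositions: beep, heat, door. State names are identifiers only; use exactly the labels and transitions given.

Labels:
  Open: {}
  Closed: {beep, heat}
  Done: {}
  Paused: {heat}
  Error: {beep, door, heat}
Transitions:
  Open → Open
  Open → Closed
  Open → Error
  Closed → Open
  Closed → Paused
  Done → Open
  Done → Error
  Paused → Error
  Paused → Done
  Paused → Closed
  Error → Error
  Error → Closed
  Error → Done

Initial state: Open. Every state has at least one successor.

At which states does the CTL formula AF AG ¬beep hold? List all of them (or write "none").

none

States satisfying AG ¬beep: ∅.
States satisfying AF AG ¬beep: ∅.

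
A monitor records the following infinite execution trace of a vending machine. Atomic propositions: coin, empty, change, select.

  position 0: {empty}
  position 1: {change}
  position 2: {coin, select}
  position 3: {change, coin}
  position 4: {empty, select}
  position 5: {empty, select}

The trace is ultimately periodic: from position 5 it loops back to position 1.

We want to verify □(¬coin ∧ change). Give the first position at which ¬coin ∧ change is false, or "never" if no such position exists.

At position 0 the labels are {empty}, so ¬coin ∧ change is false there. This is the first violation.

0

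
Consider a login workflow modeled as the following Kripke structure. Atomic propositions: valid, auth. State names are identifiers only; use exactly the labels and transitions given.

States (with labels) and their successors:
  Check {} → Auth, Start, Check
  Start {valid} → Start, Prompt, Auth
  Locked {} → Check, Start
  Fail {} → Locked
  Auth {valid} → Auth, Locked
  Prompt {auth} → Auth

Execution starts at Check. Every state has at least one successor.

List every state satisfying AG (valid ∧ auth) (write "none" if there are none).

none

States satisfying valid ∧ auth: ∅.
States satisfying AG (valid ∧ auth): ∅.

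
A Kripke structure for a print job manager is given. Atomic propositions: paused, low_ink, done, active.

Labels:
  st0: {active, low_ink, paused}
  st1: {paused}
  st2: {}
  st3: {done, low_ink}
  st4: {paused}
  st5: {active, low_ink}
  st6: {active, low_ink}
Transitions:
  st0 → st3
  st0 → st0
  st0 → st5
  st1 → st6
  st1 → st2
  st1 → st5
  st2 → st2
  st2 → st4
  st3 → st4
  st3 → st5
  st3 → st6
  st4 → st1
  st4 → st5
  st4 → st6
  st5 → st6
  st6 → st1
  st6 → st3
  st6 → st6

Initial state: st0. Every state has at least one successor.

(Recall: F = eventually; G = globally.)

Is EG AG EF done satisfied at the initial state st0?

Satisfied

States satisfying AG EF done: {st0, st1, st2, st3, st4, st5, st6}.
States satisfying EG AG EF done: {st0, st1, st2, st3, st4, st5, st6}.
st0 ∈ Sat(EG AG EF done).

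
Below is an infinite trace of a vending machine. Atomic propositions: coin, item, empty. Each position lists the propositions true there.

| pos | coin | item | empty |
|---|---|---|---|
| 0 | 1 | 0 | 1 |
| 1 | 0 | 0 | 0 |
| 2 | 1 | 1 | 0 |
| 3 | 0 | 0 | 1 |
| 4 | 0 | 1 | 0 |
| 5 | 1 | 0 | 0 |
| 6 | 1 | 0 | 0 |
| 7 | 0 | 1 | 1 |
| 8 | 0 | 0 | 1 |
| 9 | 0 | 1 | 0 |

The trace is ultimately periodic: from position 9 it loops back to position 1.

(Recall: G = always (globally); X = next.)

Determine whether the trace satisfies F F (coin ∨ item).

F (coin ∨ item) holds at position 0, which is reachable from 0, so F F (coin ∨ item) holds.

Satisfied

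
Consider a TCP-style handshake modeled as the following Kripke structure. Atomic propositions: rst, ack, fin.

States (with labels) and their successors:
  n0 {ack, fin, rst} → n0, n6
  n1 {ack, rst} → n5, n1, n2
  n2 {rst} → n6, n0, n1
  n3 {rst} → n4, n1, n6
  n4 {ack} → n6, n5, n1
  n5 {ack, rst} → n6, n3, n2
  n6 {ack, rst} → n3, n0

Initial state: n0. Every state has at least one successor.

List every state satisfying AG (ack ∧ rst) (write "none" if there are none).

States satisfying ack ∧ rst: {n0, n1, n5, n6}.
States satisfying AG (ack ∧ rst): ∅.

none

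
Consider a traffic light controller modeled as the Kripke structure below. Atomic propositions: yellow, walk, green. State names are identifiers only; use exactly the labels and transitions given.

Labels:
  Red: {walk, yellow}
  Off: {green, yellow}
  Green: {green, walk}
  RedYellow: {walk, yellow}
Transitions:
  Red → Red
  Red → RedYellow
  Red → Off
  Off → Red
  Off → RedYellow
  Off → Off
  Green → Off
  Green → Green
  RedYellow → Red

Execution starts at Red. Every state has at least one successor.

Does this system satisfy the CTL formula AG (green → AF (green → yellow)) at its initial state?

Satisfied

States satisfying green → AF (green → yellow): {Red, Off, RedYellow}.
States satisfying AG (green → AF (green → yellow)): {Red, Off, RedYellow}.
Every state reachable from Red satisfies green → AF (green → yellow).
Red ∈ Sat(AG (green → AF (green → yellow))).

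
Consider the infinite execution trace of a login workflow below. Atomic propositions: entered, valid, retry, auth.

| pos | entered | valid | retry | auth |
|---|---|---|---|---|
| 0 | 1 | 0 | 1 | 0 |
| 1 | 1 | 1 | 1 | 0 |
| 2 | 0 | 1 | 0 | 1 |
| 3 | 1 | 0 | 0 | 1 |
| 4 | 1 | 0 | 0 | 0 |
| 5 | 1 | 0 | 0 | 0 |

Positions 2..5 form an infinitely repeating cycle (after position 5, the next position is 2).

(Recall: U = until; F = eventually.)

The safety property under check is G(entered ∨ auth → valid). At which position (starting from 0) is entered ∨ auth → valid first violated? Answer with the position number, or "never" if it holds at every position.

At position 0 the labels are {entered, retry}, so entered ∨ auth → valid is false there. This is the first violation.

0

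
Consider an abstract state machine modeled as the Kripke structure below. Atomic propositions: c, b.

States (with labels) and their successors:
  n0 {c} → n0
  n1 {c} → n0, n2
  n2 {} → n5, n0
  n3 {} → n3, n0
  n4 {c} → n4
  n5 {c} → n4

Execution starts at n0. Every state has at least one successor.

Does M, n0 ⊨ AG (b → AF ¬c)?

Holds

States satisfying b → AF ¬c: {n0, n1, n2, n3, n4, n5}.
States satisfying AG (b → AF ¬c): {n0, n1, n2, n3, n4, n5}.
Every state reachable from n0 satisfies b → AF ¬c.
n0 ∈ Sat(AG (b → AF ¬c)).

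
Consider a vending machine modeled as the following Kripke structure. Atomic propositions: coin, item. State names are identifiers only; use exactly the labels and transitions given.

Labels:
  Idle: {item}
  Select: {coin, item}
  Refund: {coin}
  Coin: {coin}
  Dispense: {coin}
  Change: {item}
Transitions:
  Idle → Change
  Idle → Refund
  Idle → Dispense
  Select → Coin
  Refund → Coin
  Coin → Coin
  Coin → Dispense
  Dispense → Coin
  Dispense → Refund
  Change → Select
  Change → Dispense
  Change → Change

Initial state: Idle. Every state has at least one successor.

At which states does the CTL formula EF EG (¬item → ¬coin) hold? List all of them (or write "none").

States satisfying EG (¬item → ¬coin): {Idle, Change}.
States satisfying EF EG (¬item → ¬coin): {Idle, Change}.

{Idle, Change}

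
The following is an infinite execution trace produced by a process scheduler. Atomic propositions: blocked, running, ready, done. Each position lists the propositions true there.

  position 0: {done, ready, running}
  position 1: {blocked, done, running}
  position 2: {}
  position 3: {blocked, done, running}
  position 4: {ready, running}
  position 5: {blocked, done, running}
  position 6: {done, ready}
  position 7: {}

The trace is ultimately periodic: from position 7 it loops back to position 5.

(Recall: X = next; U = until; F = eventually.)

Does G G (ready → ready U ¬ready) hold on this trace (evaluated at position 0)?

G (ready → ready U ¬ready) holds at every position 0..7, and those are all positions ever visited, so G G (ready → ready U ¬ready) holds.

Satisfied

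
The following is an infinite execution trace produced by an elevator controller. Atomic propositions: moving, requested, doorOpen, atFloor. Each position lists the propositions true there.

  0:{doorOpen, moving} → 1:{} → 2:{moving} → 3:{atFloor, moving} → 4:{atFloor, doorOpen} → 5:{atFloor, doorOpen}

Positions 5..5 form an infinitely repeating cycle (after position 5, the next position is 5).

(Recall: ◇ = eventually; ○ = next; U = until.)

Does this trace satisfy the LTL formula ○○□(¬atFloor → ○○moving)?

No

The position after 0 is 1; ○□(¬atFloor → ○○moving) is false there.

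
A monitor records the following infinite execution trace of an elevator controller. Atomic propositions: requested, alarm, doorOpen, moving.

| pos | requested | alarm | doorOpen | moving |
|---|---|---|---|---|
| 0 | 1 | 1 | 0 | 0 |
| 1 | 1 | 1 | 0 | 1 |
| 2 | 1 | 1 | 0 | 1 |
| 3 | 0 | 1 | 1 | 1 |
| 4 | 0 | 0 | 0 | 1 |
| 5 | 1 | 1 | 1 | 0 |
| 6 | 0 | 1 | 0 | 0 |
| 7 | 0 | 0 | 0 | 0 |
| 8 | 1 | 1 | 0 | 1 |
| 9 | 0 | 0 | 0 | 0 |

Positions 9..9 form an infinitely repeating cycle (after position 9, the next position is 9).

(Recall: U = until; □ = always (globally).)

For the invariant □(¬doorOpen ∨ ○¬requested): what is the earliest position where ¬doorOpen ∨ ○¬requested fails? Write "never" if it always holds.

¬doorOpen ∨ ○¬requested holds at every position 0..9, and those are all the positions the trace ever visits, so the invariant □(¬doorOpen ∨ ○¬requested) is never violated.

never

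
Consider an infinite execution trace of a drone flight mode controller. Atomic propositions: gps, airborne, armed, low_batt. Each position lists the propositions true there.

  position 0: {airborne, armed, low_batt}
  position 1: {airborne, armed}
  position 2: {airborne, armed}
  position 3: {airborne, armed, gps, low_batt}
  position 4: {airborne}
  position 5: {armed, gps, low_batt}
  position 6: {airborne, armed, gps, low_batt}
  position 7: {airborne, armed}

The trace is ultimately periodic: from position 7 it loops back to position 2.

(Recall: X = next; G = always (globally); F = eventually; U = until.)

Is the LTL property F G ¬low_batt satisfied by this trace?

G ¬low_batt is false at every position 0..7, so it never becomes true and F G ¬low_batt fails.

No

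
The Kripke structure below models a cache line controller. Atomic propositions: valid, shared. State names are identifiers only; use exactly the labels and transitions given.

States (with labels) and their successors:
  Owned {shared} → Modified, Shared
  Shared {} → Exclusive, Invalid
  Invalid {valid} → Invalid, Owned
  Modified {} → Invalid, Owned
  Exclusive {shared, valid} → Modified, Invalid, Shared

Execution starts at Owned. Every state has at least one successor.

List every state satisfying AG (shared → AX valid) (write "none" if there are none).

States satisfying shared → AX valid: {Shared, Invalid, Modified}.
States satisfying AG (shared → AX valid): ∅.

none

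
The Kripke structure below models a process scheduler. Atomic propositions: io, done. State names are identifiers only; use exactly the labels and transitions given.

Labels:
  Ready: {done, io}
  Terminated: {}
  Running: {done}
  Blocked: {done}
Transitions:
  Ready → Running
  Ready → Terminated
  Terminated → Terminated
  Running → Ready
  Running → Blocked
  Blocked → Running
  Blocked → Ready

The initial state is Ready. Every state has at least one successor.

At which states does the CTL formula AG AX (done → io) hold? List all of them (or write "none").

States satisfying AX (done → io): {Terminated}.
States satisfying AG AX (done → io): {Terminated}.

{Terminated}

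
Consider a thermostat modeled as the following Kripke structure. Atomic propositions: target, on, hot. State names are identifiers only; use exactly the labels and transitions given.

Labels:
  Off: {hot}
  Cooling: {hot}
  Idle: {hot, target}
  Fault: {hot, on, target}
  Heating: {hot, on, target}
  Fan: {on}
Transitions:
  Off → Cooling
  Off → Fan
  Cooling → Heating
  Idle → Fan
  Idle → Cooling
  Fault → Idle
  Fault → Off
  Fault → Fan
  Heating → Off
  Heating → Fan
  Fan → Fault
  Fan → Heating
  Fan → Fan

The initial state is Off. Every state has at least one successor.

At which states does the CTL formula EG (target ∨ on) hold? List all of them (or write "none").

States satisfying target ∨ on: {Idle, Fault, Heating, Fan}.
States satisfying EG (target ∨ on): {Idle, Fault, Heating, Fan}.

{Idle, Fault, Heating, Fan}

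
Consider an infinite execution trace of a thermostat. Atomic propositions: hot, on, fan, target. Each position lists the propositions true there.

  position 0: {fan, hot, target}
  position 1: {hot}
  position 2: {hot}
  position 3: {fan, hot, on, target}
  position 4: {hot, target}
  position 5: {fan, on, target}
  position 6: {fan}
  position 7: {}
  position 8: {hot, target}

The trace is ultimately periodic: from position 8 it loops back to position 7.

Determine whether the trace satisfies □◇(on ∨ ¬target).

◇(on ∨ ¬target) holds at every position 0..8, and those are all positions ever visited, so □◇(on ∨ ¬target) holds.

Satisfied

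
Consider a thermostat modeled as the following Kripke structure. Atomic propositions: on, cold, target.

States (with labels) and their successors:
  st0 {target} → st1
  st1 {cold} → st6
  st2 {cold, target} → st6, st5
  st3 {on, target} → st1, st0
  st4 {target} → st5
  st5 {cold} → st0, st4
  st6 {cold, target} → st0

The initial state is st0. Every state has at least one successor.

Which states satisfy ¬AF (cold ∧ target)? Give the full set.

States satisfying cold ∧ target: {st2, st6}.
States satisfying AF (cold ∧ target): {st0, st1, st2, st3, st6}.
States satisfying ¬AF (cold ∧ target): {st4, st5}.

{st4, st5}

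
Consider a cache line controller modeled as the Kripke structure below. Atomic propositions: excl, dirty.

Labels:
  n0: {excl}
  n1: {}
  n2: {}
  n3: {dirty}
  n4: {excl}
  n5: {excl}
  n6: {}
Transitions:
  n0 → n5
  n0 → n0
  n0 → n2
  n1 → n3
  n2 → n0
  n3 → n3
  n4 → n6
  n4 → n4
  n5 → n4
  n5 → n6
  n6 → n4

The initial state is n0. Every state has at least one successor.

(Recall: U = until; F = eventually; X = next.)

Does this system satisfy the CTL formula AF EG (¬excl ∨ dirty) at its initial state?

Violated

States satisfying EG (¬excl ∨ dirty): {n1, n3}.
States satisfying AF EG (¬excl ∨ dirty): {n1, n3}.
There is a path from n0 along which EG (¬excl ∨ dirty) never holds.
n0 ∉ Sat(AF EG (¬excl ∨ dirty)).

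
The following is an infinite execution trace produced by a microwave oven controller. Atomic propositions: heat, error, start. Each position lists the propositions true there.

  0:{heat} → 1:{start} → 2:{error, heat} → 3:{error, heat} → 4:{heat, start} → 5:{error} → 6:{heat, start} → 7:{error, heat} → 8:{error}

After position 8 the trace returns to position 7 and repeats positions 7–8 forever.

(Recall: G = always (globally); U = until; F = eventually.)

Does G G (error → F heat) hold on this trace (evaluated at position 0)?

G (error → F heat) holds at every position 0..8, and those are all positions ever visited, so G G (error → F heat) holds.

Holds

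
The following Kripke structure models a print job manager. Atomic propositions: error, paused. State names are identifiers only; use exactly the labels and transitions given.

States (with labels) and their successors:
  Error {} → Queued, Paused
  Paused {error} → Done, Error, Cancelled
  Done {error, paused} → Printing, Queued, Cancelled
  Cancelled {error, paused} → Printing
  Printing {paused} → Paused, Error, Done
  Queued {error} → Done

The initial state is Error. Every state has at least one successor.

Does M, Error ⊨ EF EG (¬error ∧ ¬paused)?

Violated

States satisfying EG (¬error ∧ ¬paused): ∅.
States satisfying EF EG (¬error ∧ ¬paused): ∅.
No suitable path/successor from Error witnesses the formula.
Error ∉ Sat(EF EG (¬error ∧ ¬paused)).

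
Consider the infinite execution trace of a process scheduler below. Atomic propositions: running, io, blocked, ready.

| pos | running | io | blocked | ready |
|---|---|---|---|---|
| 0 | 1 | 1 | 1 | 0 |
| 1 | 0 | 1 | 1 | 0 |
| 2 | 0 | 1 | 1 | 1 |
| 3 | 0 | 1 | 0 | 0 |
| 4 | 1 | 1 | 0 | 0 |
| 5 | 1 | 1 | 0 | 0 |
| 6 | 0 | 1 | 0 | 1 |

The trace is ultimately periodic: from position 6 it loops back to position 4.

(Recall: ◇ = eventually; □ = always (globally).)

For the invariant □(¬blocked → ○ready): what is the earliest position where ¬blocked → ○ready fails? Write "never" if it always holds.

Check ¬blocked → ○ready at each position in order: 0 ✓, 1 ✓, 2 ✓.
At position 3 the labels are {io} and the next position 4 has {io, running}, so ¬blocked → ○ready is false there. This is the first violation.

3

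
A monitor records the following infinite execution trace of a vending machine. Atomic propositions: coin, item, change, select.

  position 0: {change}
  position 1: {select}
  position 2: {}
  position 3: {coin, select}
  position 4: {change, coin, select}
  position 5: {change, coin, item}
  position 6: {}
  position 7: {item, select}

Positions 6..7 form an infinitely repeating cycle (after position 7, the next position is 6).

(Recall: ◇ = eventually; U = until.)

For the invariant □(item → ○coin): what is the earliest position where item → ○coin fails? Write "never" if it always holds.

5

Check item → ○coin at each position in order: 0 ✓, 1 ✓, 2 ✓, 3 ✓, 4 ✓.
At position 5 the labels are {change, coin, item} and the next position 6 has {}, so item → ○coin is false there. This is the first violation.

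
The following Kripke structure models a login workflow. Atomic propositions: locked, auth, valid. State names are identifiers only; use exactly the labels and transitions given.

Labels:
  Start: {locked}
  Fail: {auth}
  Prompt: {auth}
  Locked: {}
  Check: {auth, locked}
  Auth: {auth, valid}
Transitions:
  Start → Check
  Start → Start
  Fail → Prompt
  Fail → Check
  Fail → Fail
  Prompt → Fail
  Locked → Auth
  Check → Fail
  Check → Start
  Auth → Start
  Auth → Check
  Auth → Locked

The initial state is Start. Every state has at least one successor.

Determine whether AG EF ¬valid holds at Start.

Yes

States satisfying EF ¬valid: {Start, Fail, Prompt, Locked, Check, Auth}.
States satisfying AG EF ¬valid: {Start, Fail, Prompt, Locked, Check, Auth}.
Every state reachable from Start satisfies EF ¬valid.
Start ∈ Sat(AG EF ¬valid).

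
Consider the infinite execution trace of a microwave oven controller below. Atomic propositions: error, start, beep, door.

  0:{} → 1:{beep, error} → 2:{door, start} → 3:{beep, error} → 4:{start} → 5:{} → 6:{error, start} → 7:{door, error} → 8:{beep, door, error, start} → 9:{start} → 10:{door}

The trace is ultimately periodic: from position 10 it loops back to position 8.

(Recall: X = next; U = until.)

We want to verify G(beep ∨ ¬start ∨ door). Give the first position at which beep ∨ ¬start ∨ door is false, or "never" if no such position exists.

Check beep ∨ ¬start ∨ door at each position in order: 0 ✓, 1 ✓, 2 ✓, 3 ✓.
At position 4 the labels are {start}, so beep ∨ ¬start ∨ door is false there. This is the first violation.

4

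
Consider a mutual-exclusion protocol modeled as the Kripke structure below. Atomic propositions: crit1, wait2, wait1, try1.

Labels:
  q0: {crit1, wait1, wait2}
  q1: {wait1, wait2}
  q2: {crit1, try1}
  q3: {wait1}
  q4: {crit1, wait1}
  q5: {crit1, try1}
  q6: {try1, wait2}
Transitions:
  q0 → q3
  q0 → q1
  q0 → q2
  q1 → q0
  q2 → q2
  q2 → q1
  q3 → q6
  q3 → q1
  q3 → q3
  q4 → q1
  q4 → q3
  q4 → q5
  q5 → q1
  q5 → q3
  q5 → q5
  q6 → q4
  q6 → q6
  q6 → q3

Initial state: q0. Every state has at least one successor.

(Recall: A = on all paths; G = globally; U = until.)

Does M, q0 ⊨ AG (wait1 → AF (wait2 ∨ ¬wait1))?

States satisfying wait1 → AF (wait2 ∨ ¬wait1): {q0, q1, q2, q5, q6}.
States satisfying AG (wait1 → AF (wait2 ∨ ¬wait1)): ∅.
q3 is reachable from q0 and violates wait1 → AF (wait2 ∨ ¬wait1), so AG fails at q0.
q0 ∉ Sat(AG (wait1 → AF (wait2 ∨ ¬wait1))).

Does not hold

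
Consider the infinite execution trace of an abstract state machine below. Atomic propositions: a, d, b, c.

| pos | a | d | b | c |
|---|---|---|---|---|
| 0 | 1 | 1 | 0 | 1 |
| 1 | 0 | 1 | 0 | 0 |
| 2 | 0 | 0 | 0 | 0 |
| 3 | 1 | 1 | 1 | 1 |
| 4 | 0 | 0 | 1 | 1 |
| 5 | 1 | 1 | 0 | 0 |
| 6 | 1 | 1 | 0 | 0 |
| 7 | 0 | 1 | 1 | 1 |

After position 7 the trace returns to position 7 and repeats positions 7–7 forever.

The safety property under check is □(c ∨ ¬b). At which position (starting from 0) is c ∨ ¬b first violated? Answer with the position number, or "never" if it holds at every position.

c ∨ ¬b holds at every position 0..7, and those are all the positions the trace ever visits, so the invariant □(c ∨ ¬b) is never violated.

never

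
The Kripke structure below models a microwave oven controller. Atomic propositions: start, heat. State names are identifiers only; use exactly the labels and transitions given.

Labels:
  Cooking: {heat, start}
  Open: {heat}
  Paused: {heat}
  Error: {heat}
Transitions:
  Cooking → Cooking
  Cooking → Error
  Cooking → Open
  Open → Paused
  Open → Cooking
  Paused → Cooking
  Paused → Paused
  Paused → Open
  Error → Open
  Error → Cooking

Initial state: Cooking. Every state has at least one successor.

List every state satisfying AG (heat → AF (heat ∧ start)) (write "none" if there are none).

States satisfying heat → AF (heat ∧ start): {Cooking}.
States satisfying AG (heat → AF (heat ∧ start)): ∅.

none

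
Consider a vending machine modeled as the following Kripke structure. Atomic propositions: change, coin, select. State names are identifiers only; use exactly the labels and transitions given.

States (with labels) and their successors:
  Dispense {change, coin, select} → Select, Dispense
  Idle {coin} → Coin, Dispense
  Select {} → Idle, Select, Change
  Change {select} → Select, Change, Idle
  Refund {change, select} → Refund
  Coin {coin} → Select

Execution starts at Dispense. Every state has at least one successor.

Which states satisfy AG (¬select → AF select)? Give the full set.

States satisfying ¬select → AF select: {Dispense, Change, Refund}.
States satisfying AG (¬select → AF select): {Refund}.

{Refund}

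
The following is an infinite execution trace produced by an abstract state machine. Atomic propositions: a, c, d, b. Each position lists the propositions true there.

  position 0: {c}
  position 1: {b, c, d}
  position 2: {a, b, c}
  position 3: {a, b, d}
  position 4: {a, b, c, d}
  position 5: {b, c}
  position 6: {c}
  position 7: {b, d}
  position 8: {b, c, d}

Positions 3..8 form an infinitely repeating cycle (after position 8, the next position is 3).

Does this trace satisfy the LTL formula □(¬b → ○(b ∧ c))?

Does not hold

¬b → ○(b ∧ c) must hold at every position from 0 onward. It fails at position 6, so □(¬b → ○(b ∧ c)) is false.
Positions where ¬b holds: 0, 6.
Check ○(b ∧ c) at each: 0→ok, 6→fails.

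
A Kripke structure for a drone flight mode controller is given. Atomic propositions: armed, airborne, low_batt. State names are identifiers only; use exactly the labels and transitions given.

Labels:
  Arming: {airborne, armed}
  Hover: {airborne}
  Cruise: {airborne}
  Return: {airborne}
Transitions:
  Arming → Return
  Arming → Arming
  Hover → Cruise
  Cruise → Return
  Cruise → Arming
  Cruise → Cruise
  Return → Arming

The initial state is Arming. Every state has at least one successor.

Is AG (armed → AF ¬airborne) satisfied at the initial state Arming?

Does not hold

States satisfying armed → AF ¬airborne: {Hover, Cruise, Return}.
States satisfying AG (armed → AF ¬airborne): ∅.
Arming is reachable from Arming and violates armed → AF ¬airborne, so AG fails at Arming.
Arming ∉ Sat(AG (armed → AF ¬airborne)).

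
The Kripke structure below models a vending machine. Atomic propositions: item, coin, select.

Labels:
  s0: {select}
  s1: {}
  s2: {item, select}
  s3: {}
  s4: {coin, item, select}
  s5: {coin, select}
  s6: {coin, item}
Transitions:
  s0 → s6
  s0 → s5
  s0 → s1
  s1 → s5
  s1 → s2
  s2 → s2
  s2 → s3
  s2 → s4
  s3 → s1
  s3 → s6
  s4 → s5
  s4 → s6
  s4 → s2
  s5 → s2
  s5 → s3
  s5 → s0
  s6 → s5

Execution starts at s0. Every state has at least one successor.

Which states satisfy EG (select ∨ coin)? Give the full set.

States satisfying select ∨ coin: {s0, s2, s4, s5, s6}.
States satisfying EG (select ∨ coin): {s0, s2, s4, s5, s6}.

{s0, s2, s4, s5, s6}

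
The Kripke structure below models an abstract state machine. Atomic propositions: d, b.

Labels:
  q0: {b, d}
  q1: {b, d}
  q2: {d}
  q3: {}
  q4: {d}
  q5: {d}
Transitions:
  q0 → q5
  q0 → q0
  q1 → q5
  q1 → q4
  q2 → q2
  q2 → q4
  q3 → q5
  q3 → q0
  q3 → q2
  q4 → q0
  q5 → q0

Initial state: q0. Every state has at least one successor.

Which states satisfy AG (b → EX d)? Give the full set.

States satisfying b → EX d: {q0, q1, q2, q3, q4, q5}.
States satisfying AG (b → EX d): {q0, q1, q2, q3, q4, q5}.

{q0, q1, q2, q3, q4, q5}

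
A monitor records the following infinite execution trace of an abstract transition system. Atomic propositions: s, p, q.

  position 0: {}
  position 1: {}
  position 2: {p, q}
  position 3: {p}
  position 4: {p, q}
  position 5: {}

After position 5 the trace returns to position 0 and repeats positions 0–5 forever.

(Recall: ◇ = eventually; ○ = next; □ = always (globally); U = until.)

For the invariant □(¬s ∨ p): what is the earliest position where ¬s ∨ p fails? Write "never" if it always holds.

never

¬s ∨ p holds at every position 0..5, and those are all the positions the trace ever visits, so the invariant □(¬s ∨ p) is never violated.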